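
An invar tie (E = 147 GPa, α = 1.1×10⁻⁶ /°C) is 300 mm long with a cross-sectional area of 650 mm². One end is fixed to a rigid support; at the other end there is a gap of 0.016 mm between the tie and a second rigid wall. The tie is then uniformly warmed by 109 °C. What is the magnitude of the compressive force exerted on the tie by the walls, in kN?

P ≈ 6.36 kN

Unrestrained expansion: δ_free = αΔT L = 1.1×10⁻⁶ × 109 × 300 = 0.03597 mm.
This exceeds the 0.016 mm gap, so the wall pushes back. The portion of expansion that must be recovered elastically is δ_free − gap = 0.03597 − 0.016 = 0.01997 mm.
So σ = E(δ_free − g)/L = 147×10³ × 0.01997/300 = 9.785 MPa.
Force on the wall = σA = 9.785 × 650 mm² = 6.36 kN.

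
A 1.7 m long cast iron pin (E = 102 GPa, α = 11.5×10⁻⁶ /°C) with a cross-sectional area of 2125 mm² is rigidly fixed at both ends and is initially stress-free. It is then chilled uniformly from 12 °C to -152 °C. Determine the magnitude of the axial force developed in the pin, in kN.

P ≈ 409 kN (tensile)

Full restraint means ε = 0, so the stress is σ = EαΔT = 102×10³ × 11.5×10⁻⁶ × 164 = 192.4 MPa.
Axial force P = σA = 192.4 × 2125 = 408800 N = 408.8 kN, tensile.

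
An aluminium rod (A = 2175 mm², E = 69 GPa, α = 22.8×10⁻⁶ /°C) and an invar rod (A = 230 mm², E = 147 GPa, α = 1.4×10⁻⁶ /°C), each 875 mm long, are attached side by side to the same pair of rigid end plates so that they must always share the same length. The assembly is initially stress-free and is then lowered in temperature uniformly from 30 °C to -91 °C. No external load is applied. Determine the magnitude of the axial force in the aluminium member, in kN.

Both members must finish at the same length. With the larger α, the aluminium tends to over-contract; the plates restrain it, putting the aluminium in tension and the invar in compression. With no external load the two internal forces are equal and opposite, magnitude P.
Compatibility of the two members (thermal + elastic change equal): (α₁ − α₂)ΔT = P·[1/(A₁E₁) + 1/(A₂E₂)].
|α₁ − α₂|·ΔT = 21.4×10⁻⁶ × 121 = 0.002589.
1/(A₁E₁) + 1/(A₂E₂) = 1/(2175×69×10³) + 1/(230×147×10³) = 3.624×10⁻⁸ N⁻¹.
P = 0.002589 / 3.624×10⁻⁸ = 71450 N = 71.45 kN.

P ≈ 71.5 kN (tensile in the aluminium)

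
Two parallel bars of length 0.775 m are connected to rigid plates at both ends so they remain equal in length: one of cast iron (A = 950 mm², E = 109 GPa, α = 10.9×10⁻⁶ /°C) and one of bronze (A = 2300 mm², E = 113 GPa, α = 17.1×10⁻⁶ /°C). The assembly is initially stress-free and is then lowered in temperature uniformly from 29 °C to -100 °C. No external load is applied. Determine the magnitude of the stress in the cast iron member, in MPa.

Both members must finish at the same length. With the larger α, the bronze tends to over-contract; the plates restrain it, putting the bronze in tension and the cast iron in compression. With no external load the two internal forces are equal and opposite, magnitude P.
Compatibility of the two members (thermal + elastic change equal): (α₁ − α₂)ΔT = P·[1/(A₁E₁) + 1/(A₂E₂)].
|α₁ − α₂|·ΔT = 6.2×10⁻⁶ × 129 = 0.0007998.
1/(A₁E₁) + 1/(A₂E₂) = 1/(950×109×10³) + 1/(2300×113×10³) = 1.35×10⁻⁸ N⁻¹.
P = 0.0007998 / 1.35×10⁻⁸ = 59220 N = 59.22 kN.
σ_{cast iron} = P/A₁ = 59220/950 = 62.34 MPa, compressive.

σ ≈ 62.3 MPa (compressive)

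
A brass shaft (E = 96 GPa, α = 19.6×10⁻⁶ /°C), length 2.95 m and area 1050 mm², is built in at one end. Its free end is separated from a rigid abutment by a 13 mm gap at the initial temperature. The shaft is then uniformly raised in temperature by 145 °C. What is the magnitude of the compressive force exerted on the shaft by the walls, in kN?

P ≈ 0 kN

Free thermal elongation = αΔT L = 19.6×10⁻⁶ × 145 × 2950 = 8.384 mm.
This is smaller than the 13 mm clearance, so the shaft expands freely without reaching the stop — the stress is zero.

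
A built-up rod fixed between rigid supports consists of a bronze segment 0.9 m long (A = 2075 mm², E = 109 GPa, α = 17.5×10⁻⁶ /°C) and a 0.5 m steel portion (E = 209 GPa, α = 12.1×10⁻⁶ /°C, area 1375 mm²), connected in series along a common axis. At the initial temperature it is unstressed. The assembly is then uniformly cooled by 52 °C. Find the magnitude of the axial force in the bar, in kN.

P ≈ 198 kN (tensile)

With the walls removed the bar would change length by δ_free = Σ αᵢΔT Lᵢ = 17.5×10⁻⁶×52×900 + 12.1×10⁻⁶×52×500 = 1.134 mm.
The rigid supports impose zero overall length change; the single axial force P common to all segments must satisfy P Σ Lᵢ/(AᵢEᵢ) = δ_free.
Σ Lᵢ/(AᵢEᵢ) = 900/(2075×109×10³) + 500/(1375×209×10³) = 5.719×10⁻⁶ mm/N.
So P = 1.134 / 5.719×10⁻⁶ = 198.2 kN, tensile.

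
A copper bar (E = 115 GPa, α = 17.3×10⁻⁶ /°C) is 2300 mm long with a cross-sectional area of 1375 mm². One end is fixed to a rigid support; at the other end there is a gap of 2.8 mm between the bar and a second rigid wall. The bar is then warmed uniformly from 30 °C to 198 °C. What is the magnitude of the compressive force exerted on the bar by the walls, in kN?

P ≈ 267 kN

If the wall were absent the bar would grow by αΔT L = 17.3×10⁻⁶ × 168 × 2300 = 6.685 mm.
The gap closes (δ_free > 2.8 mm) and the wall then resists a further 6.685 − 2.8 = 3.885 mm of expansion.
That suppressed elongation corresponds to σ = E·Δ/L = 115×10³ × 3.885/2300 = 194.2 MPa.
Force on the wall = σA = 194.2 × 1375 mm² = 267.1 kN.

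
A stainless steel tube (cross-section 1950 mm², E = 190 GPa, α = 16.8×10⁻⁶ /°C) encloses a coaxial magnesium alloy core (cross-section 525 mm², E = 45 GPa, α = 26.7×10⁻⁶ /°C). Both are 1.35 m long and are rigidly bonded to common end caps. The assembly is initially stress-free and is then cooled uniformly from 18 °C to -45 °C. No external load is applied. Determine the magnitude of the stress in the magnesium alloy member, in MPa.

Both members must finish at the same length. With the larger α, the magnesium alloy tends to over-contract; the plates restrain it, putting the magnesium alloy in tension and the stainless steel in compression. With no external load the two internal forces are equal and opposite, magnitude P.
Setting the final lengths equal and cancelling L: (α₁ − α₂)ΔT = P/(A₁E₁) + P/(A₂E₂).
|α₁ − α₂|·ΔT = 9.9×10⁻⁶ × 63 = 0.0006237.
1/(A₁E₁) + 1/(A₂E₂) = 1/(1950×190×10³) + 1/(525×45×10³) = 4.503×10⁻⁸ N⁻¹.
P = 0.0006237 / 4.503×10⁻⁸ = 13850 N = 13.85 kN.
σ_{magnesium alloy} = P/A₂ = 13850/525 = 26.38 MPa, tensile.

σ ≈ 26.4 MPa (tensile)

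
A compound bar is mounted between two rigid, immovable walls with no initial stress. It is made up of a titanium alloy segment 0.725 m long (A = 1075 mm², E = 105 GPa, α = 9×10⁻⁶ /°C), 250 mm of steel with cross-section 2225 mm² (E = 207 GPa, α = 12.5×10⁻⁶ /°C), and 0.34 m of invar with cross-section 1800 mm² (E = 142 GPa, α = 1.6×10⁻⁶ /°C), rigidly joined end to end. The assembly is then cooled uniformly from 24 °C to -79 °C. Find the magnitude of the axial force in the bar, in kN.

If the supports were absent, the total length change would be Σ αᵢΔT Lᵢ = 9×10⁻⁶×103×725 + 12.5×10⁻⁶×103×250 + 1.6×10⁻⁶×103×340 = 1.05 mm.
Since the ends are fixed, an axial force P builds up, equal in every segment, with P · Σ Lᵢ/(AᵢEᵢ) = δ_free.
The series flexibility is Σ Lᵢ/(AᵢEᵢ) = 725/(1075×105×10³) + 250/(2225×207×10³) + 340/(1800×142×10³) = 8.296×10⁻⁶ mm/N.
P = 1.05 / 8.296×10⁻⁶ = 126600 N = 126.6 kN, tensile.

P ≈ 127 kN (tensile)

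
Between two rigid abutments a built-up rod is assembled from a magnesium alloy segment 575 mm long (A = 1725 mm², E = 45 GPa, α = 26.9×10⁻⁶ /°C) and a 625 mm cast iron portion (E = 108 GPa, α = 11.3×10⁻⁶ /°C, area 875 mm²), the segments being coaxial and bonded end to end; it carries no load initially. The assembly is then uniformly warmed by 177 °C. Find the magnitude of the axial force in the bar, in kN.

With the walls removed the bar would change length by δ_free = Σ αᵢΔT Lᵢ = 26.9×10⁻⁶×177×575 + 11.3×10⁻⁶×177×625 = 3.988 mm.
The rigid supports impose zero overall length change; the single axial force P common to all segments must satisfy P Σ Lᵢ/(AᵢEᵢ) = δ_free.
The series flexibility is Σ Lᵢ/(AᵢEᵢ) = 575/(1725×45×10³) + 625/(875×108×10³) = 1.402×10⁻⁵ mm/N.
So P = 3.988 / 1.402×10⁻⁵ = 284.4 kN, compressive.

P ≈ 284 kN (compressive)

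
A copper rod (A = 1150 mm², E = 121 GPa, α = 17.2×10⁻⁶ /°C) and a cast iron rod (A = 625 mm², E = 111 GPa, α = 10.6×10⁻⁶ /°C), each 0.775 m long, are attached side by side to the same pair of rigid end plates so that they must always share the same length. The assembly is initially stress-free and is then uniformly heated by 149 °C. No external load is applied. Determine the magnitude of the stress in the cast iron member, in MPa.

Equilibrium of a rigid end plate with no external load gives equal and opposite internal forces ±P in the two members. Since α_{copper} > α_{cast iron}, heating drives the copper into compression and the cast iron into tension.
Compatibility of the two members (thermal + elastic change equal): (α₁ − α₂)ΔT = P·[1/(A₁E₁) + 1/(A₂E₂)].
|α₁ − α₂|·ΔT = 6.6×10⁻⁶ × 149 = 0.0009834.
1/(A₁E₁) + 1/(A₂E₂) = 1/(1150×121×10³) + 1/(625×111×10³) = 2.16×10⁻⁸ N⁻¹.
P = 0.0009834 / 2.16×10⁻⁸ = 45530 N = 45.53 kN.
σ_{cast iron} = P/A₂ = 45530/625 = 72.84 MPa, tensile.

σ ≈ 72.8 MPa (tensile)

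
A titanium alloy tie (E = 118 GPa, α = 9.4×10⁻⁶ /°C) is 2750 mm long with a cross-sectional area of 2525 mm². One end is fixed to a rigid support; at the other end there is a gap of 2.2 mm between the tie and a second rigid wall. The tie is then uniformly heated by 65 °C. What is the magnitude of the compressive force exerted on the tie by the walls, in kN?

Free thermal elongation = αΔT L = 9.4×10⁻⁶ × 65 × 2750 = 1.68 mm.
Since δ_free = 1.68 mm is less than the 2.2 mm gap, the tie never touches the wall. No axial force develops.

P ≈ 0 kN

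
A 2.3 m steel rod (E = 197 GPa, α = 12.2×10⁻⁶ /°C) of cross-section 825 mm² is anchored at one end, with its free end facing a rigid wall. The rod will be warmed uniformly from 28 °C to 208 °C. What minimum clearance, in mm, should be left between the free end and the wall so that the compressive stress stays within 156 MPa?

With no wall the rod would lengthen by αΔT L = 12.2×10⁻⁶ × 180 × 2300 = 5.051 mm.
A stress of 156 MPa corresponds to the wall pushing the rod back by σL/E = 156×2300/(197×10³) = 1.821 mm.
The gap must absorb the remainder: g_min = 5.051 − 1.821 = 3.229 mm.

g ≈ 3.23 mm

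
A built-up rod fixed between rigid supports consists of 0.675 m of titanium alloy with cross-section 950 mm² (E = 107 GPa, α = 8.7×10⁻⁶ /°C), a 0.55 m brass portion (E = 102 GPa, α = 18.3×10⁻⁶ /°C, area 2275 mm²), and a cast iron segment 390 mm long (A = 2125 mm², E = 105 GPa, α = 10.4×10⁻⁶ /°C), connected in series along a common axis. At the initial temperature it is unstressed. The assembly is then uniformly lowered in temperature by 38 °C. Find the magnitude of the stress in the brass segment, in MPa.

If the supports were absent, the total length change would be Σ αᵢΔT Lᵢ = 8.7×10⁻⁶×38×675 + 18.3×10⁻⁶×38×550 + 10.4×10⁻⁶×38×390 = 0.7598 mm.
Since the ends are fixed, an axial force P builds up, equal in every segment, with P · Σ Lᵢ/(AᵢEᵢ) = δ_free.
The series flexibility is Σ Lᵢ/(AᵢEᵢ) = 675/(950×107×10³) + 550/(2275×102×10³) + 390/(2125×105×10³) = 1.076×10⁻⁵ mm/N.
P = 0.7598 / 1.076×10⁻⁵ = 70620 N = 70.62 kN, tensile.
σ_{brass} = P / A = 70620 / 2275 = 31.04 MPa.

σ ≈ 31 MPa (tensile)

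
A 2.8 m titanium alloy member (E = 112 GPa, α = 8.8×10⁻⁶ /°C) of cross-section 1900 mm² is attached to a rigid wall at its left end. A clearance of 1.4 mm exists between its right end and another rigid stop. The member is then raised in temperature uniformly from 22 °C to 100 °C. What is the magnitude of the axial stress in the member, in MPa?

σ ≈ 20.9 MPa (compressive)

If the wall were absent the member would grow by αΔT L = 8.8×10⁻⁶ × 78 × 2800 = 1.922 mm.
This exceeds the 1.4 mm gap, so the wall pushes back. The portion of expansion that must be recovered elastically is δ_free − gap = 1.922 − 1.4 = 0.5219 mm.
So σ = E(δ_free − g)/L = 112×10³ × 0.5219/2800 = 20.88 MPa.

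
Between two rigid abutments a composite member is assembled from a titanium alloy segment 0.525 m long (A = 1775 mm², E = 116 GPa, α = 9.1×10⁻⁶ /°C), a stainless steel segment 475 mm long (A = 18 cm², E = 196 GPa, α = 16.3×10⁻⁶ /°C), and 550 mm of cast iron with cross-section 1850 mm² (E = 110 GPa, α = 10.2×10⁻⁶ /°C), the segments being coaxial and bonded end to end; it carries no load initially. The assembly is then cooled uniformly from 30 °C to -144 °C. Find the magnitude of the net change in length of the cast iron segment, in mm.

|ΔL| ≈ 0.316 mm

Free thermal contraction of the whole bar: Σ αᵢΔT Lᵢ = 9.1×10⁻⁶×174×525 + 16.3×10⁻⁶×174×475 + 10.2×10⁻⁶×174×550 = 3.155 mm.
The walls prevent any net length change, so an axial force P (same in every segment) develops. Compatibility: P · Σ Lᵢ/(AᵢEᵢ) = δ_free.
The series flexibility is Σ Lᵢ/(AᵢEᵢ) = 525/(1775×116×10³) + 475/(1800×196×10³) + 550/(1850×110×10³) = 6.599×10⁻⁶ mm/N.
P = 3.155 / 6.599×10⁻⁶ = 478100 N = 478.1 kN, tensile.
For the cast iron segment, free thermal change = 10.2×10⁻⁶×174×550 = 0.9761 mm and elastic change from P = 478100×550/(1850×110×10³) = 1.292 mm; these oppose, so the net change is 0.316 mm (segment lengthens).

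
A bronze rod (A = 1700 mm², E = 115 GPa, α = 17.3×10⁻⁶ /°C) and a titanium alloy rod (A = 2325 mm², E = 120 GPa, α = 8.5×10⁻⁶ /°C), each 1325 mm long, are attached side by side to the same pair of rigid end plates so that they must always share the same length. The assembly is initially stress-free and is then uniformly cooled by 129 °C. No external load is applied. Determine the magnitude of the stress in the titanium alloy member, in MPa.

Both members must finish at the same length. With the larger α, the bronze tends to over-contract; the plates restrain it, putting the bronze in tension and the titanium alloy in compression. With no external load the two internal forces are equal and opposite, magnitude P.
Compatibility of the two members (thermal + elastic change equal): (α₁ − α₂)ΔT = P·[1/(A₁E₁) + 1/(A₂E₂)].
|α₁ − α₂|·ΔT = 8.8×10⁻⁶ × 129 = 0.001135.
1/(A₁E₁) + 1/(A₂E₂) = 1/(1700×115×10³) + 1/(2325×120×10³) = 8.699×10⁻⁹ N⁻¹.
So P = 0.001135 / 8.699×10⁻⁹ = 130.5 kN.
σ_{titanium alloy} = P/A₂ = 130500/2325 = 56.13 MPa, compressive.

σ ≈ 56.1 MPa (compressive)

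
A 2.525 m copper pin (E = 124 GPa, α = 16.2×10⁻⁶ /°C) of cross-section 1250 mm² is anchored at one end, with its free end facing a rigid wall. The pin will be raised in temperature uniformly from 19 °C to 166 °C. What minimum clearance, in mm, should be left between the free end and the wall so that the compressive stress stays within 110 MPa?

Free expansion if unrestrained: δ_free = αΔT L = 16.2×10⁻⁶ × 147 × 2525 = 6.013 mm.
At the allowable stress the elastic shortening the wall may impose is σL/E = 110 × 2525 / (124×10³) = 2.24 mm.
The gap must absorb the remainder: g_min = 6.013 − 2.24 = 3.773 mm.

g ≈ 3.77 mm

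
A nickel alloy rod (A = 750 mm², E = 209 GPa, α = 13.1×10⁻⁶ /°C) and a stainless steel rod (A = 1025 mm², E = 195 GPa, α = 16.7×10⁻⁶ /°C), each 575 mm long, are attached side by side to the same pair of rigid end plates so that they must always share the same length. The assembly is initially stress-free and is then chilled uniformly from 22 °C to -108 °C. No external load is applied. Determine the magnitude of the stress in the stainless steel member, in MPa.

σ ≈ 40.1 MPa (tensile)

The stainless steel has the larger α, so on cooling it would change length more than the nickel alloy if both were free. The rigid plates force a common final length, so the stainless steel is put into tension and the nickel alloy into compression, with equal and opposite forces P (no external load).
Equating the net (thermal + elastic) strains gives |α₁ − α₂|·ΔT = P·[1/(A₁E₁) + 1/(A₂E₂)].
|α₁ − α₂|·ΔT = 3.6×10⁻⁶ × 130 = 0.000468.
1/(A₁E₁) + 1/(A₂E₂) = 1/(750×209×10³) + 1/(1025×195×10³) = 1.138×10⁻⁸ N⁻¹.
So P = 0.000468 / 1.138×10⁻⁸ = 41.11 kN.
σ_{stainless steel} = P/A₂ = 41110/1025 = 40.11 MPa, tensile.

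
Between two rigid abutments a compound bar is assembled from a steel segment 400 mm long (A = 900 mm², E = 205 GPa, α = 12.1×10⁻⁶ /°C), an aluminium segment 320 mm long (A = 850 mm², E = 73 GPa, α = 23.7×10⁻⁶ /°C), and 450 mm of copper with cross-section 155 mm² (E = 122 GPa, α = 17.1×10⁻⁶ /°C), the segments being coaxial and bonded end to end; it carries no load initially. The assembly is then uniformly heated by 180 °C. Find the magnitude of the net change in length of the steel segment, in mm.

If the supports were absent, the total length change would be Σ αᵢΔT Lᵢ = 12.1×10⁻⁶×180×400 + 23.7×10⁻⁶×180×320 + 17.1×10⁻⁶×180×450 = 3.621 mm.
The rigid supports impose zero overall length change; the single axial force P common to all segments must satisfy P Σ Lᵢ/(AᵢEᵢ) = δ_free.
The series flexibility is Σ Lᵢ/(AᵢEᵢ) = 400/(900×205×10³) + 320/(850×73×10³) + 450/(155×122×10³) = 3.112×10⁻⁵ mm/N.
Hence P = δ_free / Σ(L/AE) = 3.621/3.112×10⁻⁵ = 116.4 kN (compressive).
For the steel segment, free thermal change = 12.1×10⁻⁶×180×400 = 0.8712 mm and elastic change from P = 116400×400/(900×205×10³) = 0.2523 mm; these oppose, so the net change is 0.619 mm (segment lengthens).

|ΔL| ≈ 0.619 mm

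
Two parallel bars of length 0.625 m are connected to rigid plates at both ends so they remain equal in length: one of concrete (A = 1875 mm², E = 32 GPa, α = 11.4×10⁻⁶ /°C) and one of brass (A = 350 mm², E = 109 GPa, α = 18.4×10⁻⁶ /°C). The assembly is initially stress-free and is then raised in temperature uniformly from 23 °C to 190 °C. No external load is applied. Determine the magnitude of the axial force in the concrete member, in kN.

P ≈ 27.3 kN (tensile in the concrete)

The brass has the larger α, so on heating it would change length more than the concrete if both were free. The rigid plates force a common final length, so the brass is put into compression and the concrete into tension, with equal and opposite forces P (no external load).
Setting the final lengths equal and cancelling L: (α₁ − α₂)ΔT = P/(A₁E₁) + P/(A₂E₂).
|α₁ − α₂|·ΔT = 7×10⁻⁶ × 167 = 0.001169.
1/(A₁E₁) + 1/(A₂E₂) = 1/(1875×32×10³) + 1/(350×109×10³) = 4.288×10⁻⁸ N⁻¹.
So P = 0.001169 / 4.288×10⁻⁸ = 27.26 kN.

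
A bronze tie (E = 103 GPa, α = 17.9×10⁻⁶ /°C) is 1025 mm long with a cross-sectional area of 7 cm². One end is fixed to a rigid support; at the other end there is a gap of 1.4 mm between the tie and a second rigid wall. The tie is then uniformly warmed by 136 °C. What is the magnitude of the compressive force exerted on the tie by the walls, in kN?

P ≈ 77 kN

If the wall were absent the tie would grow by αΔT L = 17.9×10⁻⁶ × 136 × 1025 = 2.495 mm.
This exceeds the 1.4 mm gap, so the wall pushes back. The portion of expansion that must be recovered elastically is δ_free − gap = 2.495 − 1.4 = 1.095 mm.
That suppressed elongation corresponds to σ = E·Δ/L = 103×10³ × 1.095/1025 = 110.1 MPa.
P = σA = 110.1 × 700 = 77.04 kN.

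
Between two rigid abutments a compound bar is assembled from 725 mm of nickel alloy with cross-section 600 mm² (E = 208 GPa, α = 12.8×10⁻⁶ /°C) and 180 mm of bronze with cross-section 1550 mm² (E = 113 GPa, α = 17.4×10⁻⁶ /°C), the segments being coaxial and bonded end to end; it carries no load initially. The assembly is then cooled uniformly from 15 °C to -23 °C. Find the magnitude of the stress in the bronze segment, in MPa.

With the walls removed the bar would change length by δ_free = Σ αᵢΔT Lᵢ = 12.8×10⁻⁶×38×725 + 17.4×10⁻⁶×38×180 = 0.4717 mm.
The walls prevent any net length change, so an axial force P (same in every segment) develops. Compatibility: P · Σ Lᵢ/(AᵢEᵢ) = δ_free.
Σ Lᵢ/(AᵢEᵢ) = 725/(600×208×10³) + 180/(1550×113×10³) = 6.837×10⁻⁶ mm/N.
P = 0.4717 / 6.837×10⁻⁶ = 68990 N = 68.99 kN, tensile.
σ_{bronze} = P / A = 68990 / 1550 = 44.51 MPa.

σ ≈ 44.5 MPa (tensile)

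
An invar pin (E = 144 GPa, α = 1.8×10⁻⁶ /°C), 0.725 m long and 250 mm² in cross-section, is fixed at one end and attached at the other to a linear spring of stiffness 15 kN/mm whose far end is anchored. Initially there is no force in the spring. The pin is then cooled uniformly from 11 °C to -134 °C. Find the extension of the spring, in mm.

If the spring were absent the pin would shorten by αΔT L = 1.8×10⁻⁶ × 145 × 725 = 0.1892 mm.
With a force P in the spring, the elastic change of the pin is PL/(AE) and that of the spring is P/k; compatibility requires their sum to equal δ_free.
So P = δ_free / [L/(AE) + 1/k] = 0.1892 / [ 725/(250×144×10³) + 1/(15×10³) ].
P = 0.1892 / 8.681×10⁻⁵ = 2180 N.
Spring extension = P/k = 2180/(15×10³) = 0.1453 mm.

δ ≈ 0.145 mm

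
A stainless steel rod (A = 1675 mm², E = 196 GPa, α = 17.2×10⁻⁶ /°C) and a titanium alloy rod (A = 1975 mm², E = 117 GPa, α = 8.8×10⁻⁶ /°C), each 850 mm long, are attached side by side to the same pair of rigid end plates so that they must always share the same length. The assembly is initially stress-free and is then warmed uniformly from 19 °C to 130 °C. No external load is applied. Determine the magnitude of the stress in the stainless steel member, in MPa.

σ ≈ 75.5 MPa (compressive)

Equilibrium of a rigid end plate with no external load gives equal and opposite internal forces ±P in the two members. Since α_{stainless steel} > α_{titanium alloy}, heating drives the stainless steel into compression and the titanium alloy into tension.
Compatibility of the two members (thermal + elastic change equal): (α₁ − α₂)ΔT = P·[1/(A₁E₁) + 1/(A₂E₂)].
|α₁ − α₂|·ΔT = 8.4×10⁻⁶ × 111 = 0.0009324.
1/(A₁E₁) + 1/(A₂E₂) = 1/(1675×196×10³) + 1/(1975×117×10³) = 7.374×10⁻⁹ N⁻¹.
P = 0.0009324 / 7.374×10⁻⁹ = 126500 N = 126.5 kN.
σ_{stainless steel} = P/A₁ = 126500/1675 = 75.49 MPa, compressive.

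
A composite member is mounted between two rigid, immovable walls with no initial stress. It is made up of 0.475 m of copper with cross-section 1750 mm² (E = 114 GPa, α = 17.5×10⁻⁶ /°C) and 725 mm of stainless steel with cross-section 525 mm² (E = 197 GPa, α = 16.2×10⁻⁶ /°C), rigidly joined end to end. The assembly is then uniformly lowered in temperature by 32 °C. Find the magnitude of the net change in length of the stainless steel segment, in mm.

|ΔL| ≈ 0.103 mm

With the walls removed the bar would change length by δ_free = Σ αᵢΔT Lᵢ = 17.5×10⁻⁶×32×475 + 16.2×10⁻⁶×32×725 = 0.6418 mm.
The walls prevent any net length change, so an axial force P (same in every segment) develops. Compatibility: P · Σ Lᵢ/(AᵢEᵢ) = δ_free.
The series flexibility is Σ Lᵢ/(AᵢEᵢ) = 475/(1750×114×10³) + 725/(525×197×10³) = 9.391×10⁻⁶ mm/N.
So P = 0.6418 / 9.391×10⁻⁶ = 68.35 kN, tensile.
For the stainless steel segment, free thermal change = 16.2×10⁻⁶×32×725 = 0.3758 mm and elastic change from P = 68350×725/(525×197×10³) = 0.4791 mm; these oppose, so the net change is 0.103 mm (segment lengthens).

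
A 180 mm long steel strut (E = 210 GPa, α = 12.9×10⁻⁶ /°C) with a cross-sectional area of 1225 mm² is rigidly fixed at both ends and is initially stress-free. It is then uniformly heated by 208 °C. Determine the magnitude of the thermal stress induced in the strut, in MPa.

σ ≈ 563 MPa (compressive)

Because both ends are immovable the net strain is zero, and the suppressed thermal strain is αΔT = 12.9×10⁻⁶ × 208 = 2683.2×10⁻⁶.
Hence σ = E·αΔT = 210×10³ × 2683.2×10⁻⁶ = 563.5 MPa, compressive.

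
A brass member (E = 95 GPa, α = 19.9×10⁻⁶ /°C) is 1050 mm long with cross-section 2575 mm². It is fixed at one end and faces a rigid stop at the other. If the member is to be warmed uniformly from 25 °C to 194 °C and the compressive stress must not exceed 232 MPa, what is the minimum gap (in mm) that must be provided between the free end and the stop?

g ≈ 0.967 mm

With no wall the member would lengthen by αΔT L = 19.9×10⁻⁶ × 169 × 1050 = 3.531 mm.
At the allowable stress the elastic shortening the wall may impose is σL/E = 232 × 1050 / (95×10³) = 2.564 mm.
The gap must absorb the remainder: g_min = 3.531 − 2.564 = 0.967 mm.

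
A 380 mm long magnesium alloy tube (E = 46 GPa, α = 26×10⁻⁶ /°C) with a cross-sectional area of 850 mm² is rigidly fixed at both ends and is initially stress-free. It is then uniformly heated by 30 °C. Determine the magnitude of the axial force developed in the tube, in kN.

P ≈ 30.5 kN (compressive)

Full restraint means ε = 0, so the stress is σ = EαΔT = 46×10³ × 26×10⁻⁶ × 30 = 35.88 MPa.
P = AEαΔT = 850 × 46×10³ × 26×10⁻⁶ × 30 = 30.5 kN (compressive).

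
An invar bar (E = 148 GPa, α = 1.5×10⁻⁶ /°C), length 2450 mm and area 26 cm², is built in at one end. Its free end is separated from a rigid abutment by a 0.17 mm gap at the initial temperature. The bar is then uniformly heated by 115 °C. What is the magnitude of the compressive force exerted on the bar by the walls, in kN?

Free thermal elongation = αΔT L = 1.5×10⁻⁶ × 115 × 2450 = 0.4226 mm.
After closing the 0.17 mm clearance, 0.4226 − 0.17 = 0.2526 mm of expansion remains to be suppressed by the wall.
So σ = E(δ_free − g)/L = 148×10³ × 0.2526/2450 = 15.26 MPa.
P = σA = 15.26 × 2600 = 39.68 kN.

P ≈ 39.7 kN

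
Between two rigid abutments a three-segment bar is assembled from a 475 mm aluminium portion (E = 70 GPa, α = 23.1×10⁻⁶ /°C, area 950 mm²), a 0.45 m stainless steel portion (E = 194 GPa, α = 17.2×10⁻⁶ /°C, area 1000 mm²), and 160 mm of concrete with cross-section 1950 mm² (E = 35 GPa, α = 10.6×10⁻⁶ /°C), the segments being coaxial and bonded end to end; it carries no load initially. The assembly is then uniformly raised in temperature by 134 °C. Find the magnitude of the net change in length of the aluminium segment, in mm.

|ΔL| ≈ 0.184 mm

With the walls removed the bar would change length by δ_free = Σ αᵢΔT Lᵢ = 23.1×10⁻⁶×134×475 + 17.2×10⁻⁶×134×450 + 10.6×10⁻⁶×134×160 = 2.735 mm.
Since the ends are fixed, an axial force P builds up, equal in every segment, with P · Σ Lᵢ/(AᵢEᵢ) = δ_free.
Σ Lᵢ/(AᵢEᵢ) = 475/(950×70×10³) + 450/(1000×194×10³) + 160/(1950×35×10³) = 1.181×10⁻⁵ mm/N.
So P = 2.735 / 1.181×10⁻⁵ = 231.6 kN, compressive.
For the aluminium segment, free thermal change = 23.1×10⁻⁶×134×475 = 1.47 mm and elastic change from P = 231600×475/(950×70×10³) = 1.654 mm; these oppose, so the net change is 0.184 mm (segment shortens).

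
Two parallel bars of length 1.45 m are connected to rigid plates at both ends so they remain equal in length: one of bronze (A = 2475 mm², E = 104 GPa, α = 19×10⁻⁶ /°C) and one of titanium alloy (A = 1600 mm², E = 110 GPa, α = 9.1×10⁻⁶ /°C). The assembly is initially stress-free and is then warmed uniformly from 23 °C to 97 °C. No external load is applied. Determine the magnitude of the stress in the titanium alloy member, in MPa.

Equilibrium of a rigid end plate with no external load gives equal and opposite internal forces ±P in the two members. Since α_{bronze} > α_{titanium alloy}, heating drives the bronze into compression and the titanium alloy into tension.
Compatibility of the two members (thermal + elastic change equal): (α₁ − α₂)ΔT = P·[1/(A₁E₁) + 1/(A₂E₂)].
|α₁ − α₂|·ΔT = 9.9×10⁻⁶ × 74 = 0.0007326.
1/(A₁E₁) + 1/(A₂E₂) = 1/(2475×104×10³) + 1/(1600×110×10³) = 9.567×10⁻⁹ N⁻¹.
P = 0.0007326 / 9.567×10⁻⁹ = 76580 N = 76.58 kN.
σ_{titanium alloy} = P/A₂ = 76580/1600 = 47.86 MPa, tensile.

σ ≈ 47.9 MPa (tensile)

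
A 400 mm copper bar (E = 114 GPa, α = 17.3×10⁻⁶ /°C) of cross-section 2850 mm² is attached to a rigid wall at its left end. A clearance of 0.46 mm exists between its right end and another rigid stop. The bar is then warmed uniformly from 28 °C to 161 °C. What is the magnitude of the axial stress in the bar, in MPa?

σ ≈ 131 MPa (compressive)

If the wall were absent the bar would grow by αΔT L = 17.3×10⁻⁶ × 133 × 400 = 0.9204 mm.
This exceeds the 0.46 mm gap, so the wall pushes back. The portion of expansion that must be recovered elastically is δ_free − gap = 0.9204 − 0.46 = 0.4604 mm.
Compatibility: PL/(AE) = 0.4604 mm, so σ = P/A = E × (0.4604/400) = 131.2 MPa.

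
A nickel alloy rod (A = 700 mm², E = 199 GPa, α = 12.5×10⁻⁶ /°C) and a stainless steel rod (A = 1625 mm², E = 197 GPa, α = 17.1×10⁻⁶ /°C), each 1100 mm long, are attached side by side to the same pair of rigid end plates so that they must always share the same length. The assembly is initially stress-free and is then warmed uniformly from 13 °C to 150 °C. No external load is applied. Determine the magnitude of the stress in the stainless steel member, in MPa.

σ ≈ 37.6 MPa (compressive)

Equilibrium of a rigid end plate with no external load gives equal and opposite internal forces ±P in the two members. Since α_{stainless steel} > α_{nickel alloy}, heating drives the stainless steel into compression and the nickel alloy into tension.
Compatibility of the two members (thermal + elastic change equal): (α₁ − α₂)ΔT = P·[1/(A₁E₁) + 1/(A₂E₂)].
|α₁ − α₂|·ΔT = 4.6×10⁻⁶ × 137 = 0.0006302.
1/(A₁E₁) + 1/(A₂E₂) = 1/(700×199×10³) + 1/(1625×197×10³) = 1.03×10⁻⁸ N⁻¹.
P = 0.0006302 / 1.03×10⁻⁸ = 61170 N = 61.17 kN.
σ_{stainless steel} = P/A₂ = 61170/1625 = 37.64 MPa, compressive.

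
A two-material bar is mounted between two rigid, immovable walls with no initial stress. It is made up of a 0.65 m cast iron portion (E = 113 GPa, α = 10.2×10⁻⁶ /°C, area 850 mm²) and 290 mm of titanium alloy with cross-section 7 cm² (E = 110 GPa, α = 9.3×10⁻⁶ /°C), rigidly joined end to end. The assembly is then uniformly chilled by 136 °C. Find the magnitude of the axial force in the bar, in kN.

P ≈ 120 kN (tensile)

Free thermal contraction of the whole bar: Σ αᵢΔT Lᵢ = 10.2×10⁻⁶×136×650 + 9.3×10⁻⁶×136×290 = 1.268 mm.
The walls prevent any net length change, so an axial force P (same in every segment) develops. Compatibility: P · Σ Lᵢ/(AᵢEᵢ) = δ_free.
The series flexibility is Σ Lᵢ/(AᵢEᵢ) = 650/(850×113×10³) + 290/(700×110×10³) = 1.053×10⁻⁵ mm/N.
Hence P = δ_free / Σ(L/AE) = 1.268/1.053×10⁻⁵ = 120.4 kN (tensile).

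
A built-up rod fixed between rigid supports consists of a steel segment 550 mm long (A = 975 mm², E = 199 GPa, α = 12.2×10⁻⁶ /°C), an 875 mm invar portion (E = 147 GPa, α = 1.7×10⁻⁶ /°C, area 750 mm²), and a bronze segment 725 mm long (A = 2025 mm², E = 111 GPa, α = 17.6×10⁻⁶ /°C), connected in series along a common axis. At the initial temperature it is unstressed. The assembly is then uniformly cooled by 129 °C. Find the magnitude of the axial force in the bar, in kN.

P ≈ 193 kN (tensile)

With the walls removed the bar would change length by δ_free = Σ αᵢΔT Lᵢ = 12.2×10⁻⁶×129×550 + 1.7×10⁻⁶×129×875 + 17.6×10⁻⁶×129×725 = 2.704 mm.
The walls prevent any net length change, so an axial force P (same in every segment) develops. Compatibility: P · Σ Lᵢ/(AᵢEᵢ) = δ_free.
The series flexibility is Σ Lᵢ/(AᵢEᵢ) = 550/(975×199×10³) + 875/(750×147×10³) + 725/(2025×111×10³) = 1.4×10⁻⁵ mm/N.
Hence P = δ_free / Σ(L/AE) = 2.704/1.4×10⁻⁵ = 193.2 kN (tensile).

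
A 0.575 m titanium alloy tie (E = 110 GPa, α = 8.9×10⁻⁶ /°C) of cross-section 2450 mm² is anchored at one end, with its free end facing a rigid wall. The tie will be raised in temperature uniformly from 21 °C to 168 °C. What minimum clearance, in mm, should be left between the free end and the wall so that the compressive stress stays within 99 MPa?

g ≈ 0.235 mm

Free expansion if unrestrained: δ_free = αΔT L = 8.9×10⁻⁶ × 147 × 575 = 0.7523 mm.
At the allowable stress the elastic shortening the wall may impose is σL/E = 99 × 575 / (110×10³) = 0.5175 mm.
So the gap has to take up the difference, g_min = δ_free − σL/E = 0.7523 − 0.5175 = 0.2348 mm.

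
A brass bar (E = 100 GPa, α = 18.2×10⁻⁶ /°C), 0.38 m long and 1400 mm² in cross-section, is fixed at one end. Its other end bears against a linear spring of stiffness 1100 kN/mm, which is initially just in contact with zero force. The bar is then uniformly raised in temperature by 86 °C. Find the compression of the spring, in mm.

If the spring were absent the bar would lengthen by αΔT L = 18.2×10⁻⁶ × 86 × 380 = 0.5948 mm.
With a force P in the spring, the elastic change of the bar is PL/(AE) and that of the spring is P/k; compatibility requires their sum to equal δ_free.
So P = δ_free / [L/(AE) + 1/k] = 0.5948 / [ 380/(1400×100×10³) + 1/(1100×10³) ].
P = 0.5948 / 3.623×10⁻⁶ = 164100 N.
Spring compression = P/k = 164100/(1100×10³) = 0.1492 mm.

δ ≈ 0.149 mm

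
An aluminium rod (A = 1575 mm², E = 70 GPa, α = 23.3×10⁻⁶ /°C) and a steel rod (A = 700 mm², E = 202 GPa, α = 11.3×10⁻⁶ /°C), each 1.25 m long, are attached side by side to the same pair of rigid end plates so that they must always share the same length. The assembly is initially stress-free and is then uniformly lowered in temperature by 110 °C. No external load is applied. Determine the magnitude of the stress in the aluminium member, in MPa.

The aluminium has the larger α, so on cooling it would change length more than the steel if both were free. The rigid plates force a common final length, so the aluminium is put into tension and the steel into compression, with equal and opposite forces P (no external load).
Setting the final lengths equal and cancelling L: (α₁ − α₂)ΔT = P/(A₁E₁) + P/(A₂E₂).
|α₁ − α₂|·ΔT = 12×10⁻⁶ × 110 = 0.00132.
1/(A₁E₁) + 1/(A₂E₂) = 1/(1575×70×10³) + 1/(700×202×10³) = 1.614×10⁻⁸ N⁻¹.
So P = 0.00132 / 1.614×10⁻⁸ = 81.77 kN.
σ_{aluminium} = P/A₁ = 81770/1575 = 51.92 MPa, tensile.

σ ≈ 51.9 MPa (tensile)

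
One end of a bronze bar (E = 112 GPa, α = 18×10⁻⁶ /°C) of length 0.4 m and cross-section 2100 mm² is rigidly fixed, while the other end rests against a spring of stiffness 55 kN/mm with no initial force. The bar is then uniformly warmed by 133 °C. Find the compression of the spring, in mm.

δ ≈ 0.876 mm

Free thermal expansion: δ_free = αΔT L = 18×10⁻⁶ × 133 × 400 = 0.9576 mm.
Let P be the compressive force at the spring. The bar shortens elastically by PL/(AE) and the spring compresses by P/k; together these equal δ_free.
P [ L/(AE) + 1/k ] = δ_free → P [ 400/(2100×112×10³) + 1/(55×10³) ] = 0.9576.
P = 0.9576 / 1.988×10⁻⁵ = 48160 N.
Spring compression = P/k = 48160/(55×10³) = 0.8757 mm.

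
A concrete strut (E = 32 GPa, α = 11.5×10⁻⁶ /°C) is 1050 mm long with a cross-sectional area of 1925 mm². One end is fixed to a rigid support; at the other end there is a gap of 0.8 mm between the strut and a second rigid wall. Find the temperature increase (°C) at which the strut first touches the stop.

The gap closes when αΔT L = 0.8 mm, since the strut is still unstressed at that instant.
So ΔT = g/(αL) = 0.8/(11.5×10⁻⁶ × 1050) = 66.25 °C.

ΔT ≈ 66.3 °C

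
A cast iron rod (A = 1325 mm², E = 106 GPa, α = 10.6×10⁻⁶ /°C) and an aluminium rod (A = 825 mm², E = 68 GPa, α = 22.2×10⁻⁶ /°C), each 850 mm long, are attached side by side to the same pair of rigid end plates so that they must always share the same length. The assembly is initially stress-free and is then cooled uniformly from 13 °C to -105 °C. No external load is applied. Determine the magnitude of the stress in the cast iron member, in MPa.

Both members must finish at the same length. With the larger α, the aluminium tends to over-contract; the plates restrain it, putting the aluminium in tension and the cast iron in compression. With no external load the two internal forces are equal and opposite, magnitude P.
Equating the net (thermal + elastic) strains gives |α₁ − α₂|·ΔT = P·[1/(A₁E₁) + 1/(A₂E₂)].
|α₁ − α₂|·ΔT = 11.6×10⁻⁶ × 118 = 0.001369.
1/(A₁E₁) + 1/(A₂E₂) = 1/(1325×106×10³) + 1/(825×68×10³) = 2.495×10⁻⁸ N⁻¹.
So P = 0.001369 / 2.495×10⁻⁸ = 54.87 kN.
σ_{cast iron} = P/A₁ = 54870/1325 = 41.41 MPa, compressive.

σ ≈ 41.4 MPa (compressive)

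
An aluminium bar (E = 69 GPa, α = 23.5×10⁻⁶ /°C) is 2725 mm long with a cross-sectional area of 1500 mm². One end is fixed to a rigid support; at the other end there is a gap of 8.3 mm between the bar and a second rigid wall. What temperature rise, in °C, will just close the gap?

ΔT ≈ 130 °C

The gap closes when αΔT L = 8.3 mm, since the bar is still unstressed at that instant.
So ΔT = g/(αL) = 8.3/(23.5×10⁻⁶ × 2725) = 129.6 °C.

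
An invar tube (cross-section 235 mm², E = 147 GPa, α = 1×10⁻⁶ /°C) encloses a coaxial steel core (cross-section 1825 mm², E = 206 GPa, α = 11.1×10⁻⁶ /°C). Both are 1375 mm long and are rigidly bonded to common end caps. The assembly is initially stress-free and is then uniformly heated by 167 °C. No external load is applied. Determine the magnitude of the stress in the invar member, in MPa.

Both members must finish at the same length. With the larger α, the steel tends to over-expand; the plates restrain it, putting the steel in compression and the invar in tension. With no external load the two internal forces are equal and opposite, magnitude P.
Compatibility of the two members (thermal + elastic change equal): (α₁ − α₂)ΔT = P·[1/(A₁E₁) + 1/(A₂E₂)].
|α₁ − α₂|·ΔT = 10.1×10⁻⁶ × 167 = 0.001687.
1/(A₁E₁) + 1/(A₂E₂) = 1/(235×147×10³) + 1/(1825×206×10³) = 3.161×10⁻⁸ N⁻¹.
So P = 0.001687 / 3.161×10⁻⁸ = 53.36 kN.
σ_{invar} = P/A₁ = 53360/235 = 227.1 MPa, tensile.

σ ≈ 227 MPa (tensile)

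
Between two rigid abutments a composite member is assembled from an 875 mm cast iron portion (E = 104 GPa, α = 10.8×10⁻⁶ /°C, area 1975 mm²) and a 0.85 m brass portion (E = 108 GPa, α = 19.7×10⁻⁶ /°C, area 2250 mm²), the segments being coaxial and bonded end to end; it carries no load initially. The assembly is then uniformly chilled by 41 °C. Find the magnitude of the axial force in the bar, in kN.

P ≈ 138 kN (tensile)

Free thermal contraction of the whole bar: Σ αᵢΔT Lᵢ = 10.8×10⁻⁶×41×875 + 19.7×10⁻⁶×41×850 = 1.074 mm.
The walls prevent any net length change, so an axial force P (same in every segment) develops. Compatibility: P · Σ Lᵢ/(AᵢEᵢ) = δ_free.
Σ Lᵢ/(AᵢEᵢ) = 875/(1975×104×10³) + 850/(2250×108×10³) = 7.758×10⁻⁶ mm/N.
Hence P = δ_free / Σ(L/AE) = 1.074/7.758×10⁻⁶ = 138.4 kN (tensile).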